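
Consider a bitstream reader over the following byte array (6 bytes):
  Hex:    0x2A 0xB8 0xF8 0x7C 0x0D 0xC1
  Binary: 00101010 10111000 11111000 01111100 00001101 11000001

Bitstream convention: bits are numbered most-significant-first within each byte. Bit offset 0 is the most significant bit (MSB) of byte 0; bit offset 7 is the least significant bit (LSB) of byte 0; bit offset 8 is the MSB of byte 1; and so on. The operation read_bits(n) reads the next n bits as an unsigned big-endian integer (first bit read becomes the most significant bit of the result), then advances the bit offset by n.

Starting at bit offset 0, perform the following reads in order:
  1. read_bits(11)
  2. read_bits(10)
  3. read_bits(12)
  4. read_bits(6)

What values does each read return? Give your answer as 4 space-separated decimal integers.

Answer: 341 799 248 6

Derivation:
Read 1: bits[0:11] width=11 -> value=341 (bin 00101010101); offset now 11 = byte 1 bit 3; 37 bits remain
Read 2: bits[11:21] width=10 -> value=799 (bin 1100011111); offset now 21 = byte 2 bit 5; 27 bits remain
Read 3: bits[21:33] width=12 -> value=248 (bin 000011111000); offset now 33 = byte 4 bit 1; 15 bits remain
Read 4: bits[33:39] width=6 -> value=6 (bin 000110); offset now 39 = byte 4 bit 7; 9 bits remain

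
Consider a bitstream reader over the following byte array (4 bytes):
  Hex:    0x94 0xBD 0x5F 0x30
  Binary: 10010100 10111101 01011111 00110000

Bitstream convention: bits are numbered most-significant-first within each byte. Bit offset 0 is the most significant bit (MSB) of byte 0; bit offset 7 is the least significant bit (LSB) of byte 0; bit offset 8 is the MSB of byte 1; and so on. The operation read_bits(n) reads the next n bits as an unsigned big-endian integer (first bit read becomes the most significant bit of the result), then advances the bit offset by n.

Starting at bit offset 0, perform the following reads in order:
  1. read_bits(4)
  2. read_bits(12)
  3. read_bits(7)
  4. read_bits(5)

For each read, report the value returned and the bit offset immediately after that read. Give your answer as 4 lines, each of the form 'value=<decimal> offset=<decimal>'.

Answer: value=9 offset=4
value=1213 offset=16
value=47 offset=23
value=19 offset=28

Derivation:
Read 1: bits[0:4] width=4 -> value=9 (bin 1001); offset now 4 = byte 0 bit 4; 28 bits remain
Read 2: bits[4:16] width=12 -> value=1213 (bin 010010111101); offset now 16 = byte 2 bit 0; 16 bits remain
Read 3: bits[16:23] width=7 -> value=47 (bin 0101111); offset now 23 = byte 2 bit 7; 9 bits remain
Read 4: bits[23:28] width=5 -> value=19 (bin 10011); offset now 28 = byte 3 bit 4; 4 bits remain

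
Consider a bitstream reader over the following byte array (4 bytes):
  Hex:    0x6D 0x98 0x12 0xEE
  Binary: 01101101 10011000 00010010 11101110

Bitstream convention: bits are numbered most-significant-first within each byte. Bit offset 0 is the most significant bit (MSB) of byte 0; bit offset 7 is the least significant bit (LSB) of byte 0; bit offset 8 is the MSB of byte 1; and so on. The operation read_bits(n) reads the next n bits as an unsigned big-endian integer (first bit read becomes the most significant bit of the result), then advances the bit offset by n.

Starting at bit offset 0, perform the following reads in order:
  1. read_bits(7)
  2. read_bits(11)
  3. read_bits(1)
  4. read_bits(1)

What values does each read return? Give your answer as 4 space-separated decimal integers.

Answer: 54 1632 0 1

Derivation:
Read 1: bits[0:7] width=7 -> value=54 (bin 0110110); offset now 7 = byte 0 bit 7; 25 bits remain
Read 2: bits[7:18] width=11 -> value=1632 (bin 11001100000); offset now 18 = byte 2 bit 2; 14 bits remain
Read 3: bits[18:19] width=1 -> value=0 (bin 0); offset now 19 = byte 2 bit 3; 13 bits remain
Read 4: bits[19:20] width=1 -> value=1 (bin 1); offset now 20 = byte 2 bit 4; 12 bits remain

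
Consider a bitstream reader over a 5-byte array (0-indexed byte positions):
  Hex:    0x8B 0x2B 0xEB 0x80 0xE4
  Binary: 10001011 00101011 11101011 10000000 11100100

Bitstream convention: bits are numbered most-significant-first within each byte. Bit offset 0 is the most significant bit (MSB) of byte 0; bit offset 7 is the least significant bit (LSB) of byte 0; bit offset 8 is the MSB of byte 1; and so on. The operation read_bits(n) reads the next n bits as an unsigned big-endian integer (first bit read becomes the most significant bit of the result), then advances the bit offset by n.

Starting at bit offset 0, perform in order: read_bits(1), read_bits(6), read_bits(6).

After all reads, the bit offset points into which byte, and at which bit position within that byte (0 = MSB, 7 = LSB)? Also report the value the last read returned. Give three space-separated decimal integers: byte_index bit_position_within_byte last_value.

Read 1: bits[0:1] width=1 -> value=1 (bin 1); offset now 1 = byte 0 bit 1; 39 bits remain
Read 2: bits[1:7] width=6 -> value=5 (bin 000101); offset now 7 = byte 0 bit 7; 33 bits remain
Read 3: bits[7:13] width=6 -> value=37 (bin 100101); offset now 13 = byte 1 bit 5; 27 bits remain

Answer: 1 5 37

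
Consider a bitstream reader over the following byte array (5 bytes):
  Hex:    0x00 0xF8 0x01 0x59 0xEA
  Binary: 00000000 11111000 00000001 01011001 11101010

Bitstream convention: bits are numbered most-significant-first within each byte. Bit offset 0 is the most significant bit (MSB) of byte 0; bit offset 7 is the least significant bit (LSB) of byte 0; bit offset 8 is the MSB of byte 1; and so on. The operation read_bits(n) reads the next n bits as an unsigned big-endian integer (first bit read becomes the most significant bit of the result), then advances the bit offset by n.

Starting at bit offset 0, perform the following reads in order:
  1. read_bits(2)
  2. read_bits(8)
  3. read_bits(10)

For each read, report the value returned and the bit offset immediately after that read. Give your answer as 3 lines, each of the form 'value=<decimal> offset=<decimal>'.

Read 1: bits[0:2] width=2 -> value=0 (bin 00); offset now 2 = byte 0 bit 2; 38 bits remain
Read 2: bits[2:10] width=8 -> value=3 (bin 00000011); offset now 10 = byte 1 bit 2; 30 bits remain
Read 3: bits[10:20] width=10 -> value=896 (bin 1110000000); offset now 20 = byte 2 bit 4; 20 bits remain

Answer: value=0 offset=2
value=3 offset=10
value=896 offset=20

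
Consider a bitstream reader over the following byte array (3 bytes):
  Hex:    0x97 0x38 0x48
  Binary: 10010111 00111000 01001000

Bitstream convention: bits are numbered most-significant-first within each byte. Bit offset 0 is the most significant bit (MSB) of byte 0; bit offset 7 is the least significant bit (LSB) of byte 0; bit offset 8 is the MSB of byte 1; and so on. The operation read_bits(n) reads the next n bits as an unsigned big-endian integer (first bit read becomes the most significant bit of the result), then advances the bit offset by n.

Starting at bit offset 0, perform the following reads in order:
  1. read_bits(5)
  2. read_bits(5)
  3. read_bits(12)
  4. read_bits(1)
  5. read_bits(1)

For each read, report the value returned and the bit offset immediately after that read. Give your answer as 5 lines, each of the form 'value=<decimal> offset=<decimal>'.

Answer: value=18 offset=5
value=28 offset=10
value=3602 offset=22
value=0 offset=23
value=0 offset=24

Derivation:
Read 1: bits[0:5] width=5 -> value=18 (bin 10010); offset now 5 = byte 0 bit 5; 19 bits remain
Read 2: bits[5:10] width=5 -> value=28 (bin 11100); offset now 10 = byte 1 bit 2; 14 bits remain
Read 3: bits[10:22] width=12 -> value=3602 (bin 111000010010); offset now 22 = byte 2 bit 6; 2 bits remain
Read 4: bits[22:23] width=1 -> value=0 (bin 0); offset now 23 = byte 2 bit 7; 1 bits remain
Read 5: bits[23:24] width=1 -> value=0 (bin 0); offset now 24 = byte 3 bit 0; 0 bits remain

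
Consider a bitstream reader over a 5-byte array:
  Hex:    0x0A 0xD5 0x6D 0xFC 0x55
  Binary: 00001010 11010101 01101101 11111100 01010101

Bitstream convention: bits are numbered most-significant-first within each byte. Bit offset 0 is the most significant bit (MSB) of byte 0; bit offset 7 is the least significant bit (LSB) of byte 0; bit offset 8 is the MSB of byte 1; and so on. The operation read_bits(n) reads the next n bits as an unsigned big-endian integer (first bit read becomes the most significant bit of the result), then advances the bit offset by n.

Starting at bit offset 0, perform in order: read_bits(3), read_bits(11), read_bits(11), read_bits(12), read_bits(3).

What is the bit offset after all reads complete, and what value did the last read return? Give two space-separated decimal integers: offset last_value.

Read 1: bits[0:3] width=3 -> value=0 (bin 000); offset now 3 = byte 0 bit 3; 37 bits remain
Read 2: bits[3:14] width=11 -> value=693 (bin 01010110101); offset now 14 = byte 1 bit 6; 26 bits remain
Read 3: bits[14:25] width=11 -> value=731 (bin 01011011011); offset now 25 = byte 3 bit 1; 15 bits remain
Read 4: bits[25:37] width=12 -> value=3978 (bin 111110001010); offset now 37 = byte 4 bit 5; 3 bits remain
Read 5: bits[37:40] width=3 -> value=5 (bin 101); offset now 40 = byte 5 bit 0; 0 bits remain

Answer: 40 5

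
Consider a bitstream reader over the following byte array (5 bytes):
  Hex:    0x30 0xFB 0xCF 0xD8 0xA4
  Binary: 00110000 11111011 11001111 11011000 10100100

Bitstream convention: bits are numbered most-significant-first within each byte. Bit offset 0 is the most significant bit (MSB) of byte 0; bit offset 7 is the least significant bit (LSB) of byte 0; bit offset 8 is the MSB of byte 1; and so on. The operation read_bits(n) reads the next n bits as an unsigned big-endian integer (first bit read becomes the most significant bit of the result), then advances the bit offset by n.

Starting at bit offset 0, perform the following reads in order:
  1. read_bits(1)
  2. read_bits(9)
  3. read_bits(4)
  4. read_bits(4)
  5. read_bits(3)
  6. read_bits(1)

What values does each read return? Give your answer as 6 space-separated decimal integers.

Read 1: bits[0:1] width=1 -> value=0 (bin 0); offset now 1 = byte 0 bit 1; 39 bits remain
Read 2: bits[1:10] width=9 -> value=195 (bin 011000011); offset now 10 = byte 1 bit 2; 30 bits remain
Read 3: bits[10:14] width=4 -> value=14 (bin 1110); offset now 14 = byte 1 bit 6; 26 bits remain
Read 4: bits[14:18] width=4 -> value=15 (bin 1111); offset now 18 = byte 2 bit 2; 22 bits remain
Read 5: bits[18:21] width=3 -> value=1 (bin 001); offset now 21 = byte 2 bit 5; 19 bits remain
Read 6: bits[21:22] width=1 -> value=1 (bin 1); offset now 22 = byte 2 bit 6; 18 bits remain

Answer: 0 195 14 15 1 1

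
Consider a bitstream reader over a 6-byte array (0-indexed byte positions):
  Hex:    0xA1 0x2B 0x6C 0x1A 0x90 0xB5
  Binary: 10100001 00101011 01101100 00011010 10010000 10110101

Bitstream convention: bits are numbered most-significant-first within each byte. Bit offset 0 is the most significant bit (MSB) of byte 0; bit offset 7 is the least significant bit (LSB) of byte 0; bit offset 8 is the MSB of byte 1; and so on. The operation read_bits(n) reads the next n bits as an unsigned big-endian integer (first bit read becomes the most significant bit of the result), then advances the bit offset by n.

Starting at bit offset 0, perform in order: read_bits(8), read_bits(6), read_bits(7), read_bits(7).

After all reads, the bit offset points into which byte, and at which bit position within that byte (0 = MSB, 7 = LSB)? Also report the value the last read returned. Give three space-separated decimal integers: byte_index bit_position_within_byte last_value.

Read 1: bits[0:8] width=8 -> value=161 (bin 10100001); offset now 8 = byte 1 bit 0; 40 bits remain
Read 2: bits[8:14] width=6 -> value=10 (bin 001010); offset now 14 = byte 1 bit 6; 34 bits remain
Read 3: bits[14:21] width=7 -> value=109 (bin 1101101); offset now 21 = byte 2 bit 5; 27 bits remain
Read 4: bits[21:28] width=7 -> value=65 (bin 1000001); offset now 28 = byte 3 bit 4; 20 bits remain

Answer: 3 4 65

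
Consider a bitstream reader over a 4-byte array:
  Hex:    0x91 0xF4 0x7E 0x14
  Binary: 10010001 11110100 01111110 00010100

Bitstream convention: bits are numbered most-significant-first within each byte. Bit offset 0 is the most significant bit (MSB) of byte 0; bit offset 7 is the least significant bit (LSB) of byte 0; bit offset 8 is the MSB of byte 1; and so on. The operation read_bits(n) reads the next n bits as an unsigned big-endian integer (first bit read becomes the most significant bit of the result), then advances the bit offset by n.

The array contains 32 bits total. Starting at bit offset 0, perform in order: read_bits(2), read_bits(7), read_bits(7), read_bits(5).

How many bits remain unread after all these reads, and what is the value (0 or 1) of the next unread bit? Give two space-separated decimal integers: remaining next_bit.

Read 1: bits[0:2] width=2 -> value=2 (bin 10); offset now 2 = byte 0 bit 2; 30 bits remain
Read 2: bits[2:9] width=7 -> value=35 (bin 0100011); offset now 9 = byte 1 bit 1; 23 bits remain
Read 3: bits[9:16] width=7 -> value=116 (bin 1110100); offset now 16 = byte 2 bit 0; 16 bits remain
Read 4: bits[16:21] width=5 -> value=15 (bin 01111); offset now 21 = byte 2 bit 5; 11 bits remain

Answer: 11 1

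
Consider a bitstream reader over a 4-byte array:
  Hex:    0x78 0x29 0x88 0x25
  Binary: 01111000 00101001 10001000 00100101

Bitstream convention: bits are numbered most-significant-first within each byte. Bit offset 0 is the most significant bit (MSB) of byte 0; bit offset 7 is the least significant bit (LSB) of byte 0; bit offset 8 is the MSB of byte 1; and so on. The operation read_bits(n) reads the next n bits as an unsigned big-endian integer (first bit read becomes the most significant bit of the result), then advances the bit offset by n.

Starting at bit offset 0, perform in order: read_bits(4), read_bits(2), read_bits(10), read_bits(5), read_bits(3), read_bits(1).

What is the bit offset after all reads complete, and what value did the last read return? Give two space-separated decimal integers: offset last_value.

Read 1: bits[0:4] width=4 -> value=7 (bin 0111); offset now 4 = byte 0 bit 4; 28 bits remain
Read 2: bits[4:6] width=2 -> value=2 (bin 10); offset now 6 = byte 0 bit 6; 26 bits remain
Read 3: bits[6:16] width=10 -> value=41 (bin 0000101001); offset now 16 = byte 2 bit 0; 16 bits remain
Read 4: bits[16:21] width=5 -> value=17 (bin 10001); offset now 21 = byte 2 bit 5; 11 bits remain
Read 5: bits[21:24] width=3 -> value=0 (bin 000); offset now 24 = byte 3 bit 0; 8 bits remain
Read 6: bits[24:25] width=1 -> value=0 (bin 0); offset now 25 = byte 3 bit 1; 7 bits remain

Answer: 25 0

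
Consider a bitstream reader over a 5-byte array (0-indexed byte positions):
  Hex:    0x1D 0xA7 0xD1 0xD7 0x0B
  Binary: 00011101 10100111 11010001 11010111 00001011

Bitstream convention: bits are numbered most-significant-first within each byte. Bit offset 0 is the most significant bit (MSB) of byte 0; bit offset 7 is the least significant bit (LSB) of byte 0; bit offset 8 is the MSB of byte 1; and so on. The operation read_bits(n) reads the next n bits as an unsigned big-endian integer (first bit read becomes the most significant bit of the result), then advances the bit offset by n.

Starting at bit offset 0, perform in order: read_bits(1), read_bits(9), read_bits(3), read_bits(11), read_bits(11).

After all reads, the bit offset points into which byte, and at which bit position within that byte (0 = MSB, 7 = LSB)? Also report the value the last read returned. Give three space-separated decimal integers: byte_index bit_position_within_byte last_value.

Answer: 4 3 1720

Derivation:
Read 1: bits[0:1] width=1 -> value=0 (bin 0); offset now 1 = byte 0 bit 1; 39 bits remain
Read 2: bits[1:10] width=9 -> value=118 (bin 001110110); offset now 10 = byte 1 bit 2; 30 bits remain
Read 3: bits[10:13] width=3 -> value=4 (bin 100); offset now 13 = byte 1 bit 5; 27 bits remain
Read 4: bits[13:24] width=11 -> value=2001 (bin 11111010001); offset now 24 = byte 3 bit 0; 16 bits remain
Read 5: bits[24:35] width=11 -> value=1720 (bin 11010111000); offset now 35 = byte 4 bit 3; 5 bits remain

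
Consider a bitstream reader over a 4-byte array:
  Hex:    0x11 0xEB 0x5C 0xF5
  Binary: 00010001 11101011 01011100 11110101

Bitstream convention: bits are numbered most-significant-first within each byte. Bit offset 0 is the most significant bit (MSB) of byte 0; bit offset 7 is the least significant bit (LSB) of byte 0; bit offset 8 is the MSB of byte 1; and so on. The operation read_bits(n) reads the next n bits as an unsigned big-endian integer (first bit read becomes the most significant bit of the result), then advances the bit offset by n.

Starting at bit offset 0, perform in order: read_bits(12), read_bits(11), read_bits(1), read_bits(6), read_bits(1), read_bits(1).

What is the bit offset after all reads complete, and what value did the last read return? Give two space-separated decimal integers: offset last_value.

Read 1: bits[0:12] width=12 -> value=286 (bin 000100011110); offset now 12 = byte 1 bit 4; 20 bits remain
Read 2: bits[12:23] width=11 -> value=1454 (bin 10110101110); offset now 23 = byte 2 bit 7; 9 bits remain
Read 3: bits[23:24] width=1 -> value=0 (bin 0); offset now 24 = byte 3 bit 0; 8 bits remain
Read 4: bits[24:30] width=6 -> value=61 (bin 111101); offset now 30 = byte 3 bit 6; 2 bits remain
Read 5: bits[30:31] width=1 -> value=0 (bin 0); offset now 31 = byte 3 bit 7; 1 bits remain
Read 6: bits[31:32] width=1 -> value=1 (bin 1); offset now 32 = byte 4 bit 0; 0 bits remain

Answer: 32 1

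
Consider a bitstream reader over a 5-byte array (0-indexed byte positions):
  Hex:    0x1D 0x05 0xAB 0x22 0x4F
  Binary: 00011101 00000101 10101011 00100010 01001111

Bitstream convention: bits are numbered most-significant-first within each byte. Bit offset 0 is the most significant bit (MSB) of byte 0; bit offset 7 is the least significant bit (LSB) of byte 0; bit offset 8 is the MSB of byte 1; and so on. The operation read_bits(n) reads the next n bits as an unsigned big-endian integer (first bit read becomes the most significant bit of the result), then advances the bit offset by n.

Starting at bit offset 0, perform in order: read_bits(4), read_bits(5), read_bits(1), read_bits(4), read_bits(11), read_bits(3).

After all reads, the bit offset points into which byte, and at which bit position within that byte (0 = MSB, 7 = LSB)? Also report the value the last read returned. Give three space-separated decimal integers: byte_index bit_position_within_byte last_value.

Read 1: bits[0:4] width=4 -> value=1 (bin 0001); offset now 4 = byte 0 bit 4; 36 bits remain
Read 2: bits[4:9] width=5 -> value=26 (bin 11010); offset now 9 = byte 1 bit 1; 31 bits remain
Read 3: bits[9:10] width=1 -> value=0 (bin 0); offset now 10 = byte 1 bit 2; 30 bits remain
Read 4: bits[10:14] width=4 -> value=1 (bin 0001); offset now 14 = byte 1 bit 6; 26 bits remain
Read 5: bits[14:25] width=11 -> value=854 (bin 01101010110); offset now 25 = byte 3 bit 1; 15 bits remain
Read 6: bits[25:28] width=3 -> value=2 (bin 010); offset now 28 = byte 3 bit 4; 12 bits remain

Answer: 3 4 2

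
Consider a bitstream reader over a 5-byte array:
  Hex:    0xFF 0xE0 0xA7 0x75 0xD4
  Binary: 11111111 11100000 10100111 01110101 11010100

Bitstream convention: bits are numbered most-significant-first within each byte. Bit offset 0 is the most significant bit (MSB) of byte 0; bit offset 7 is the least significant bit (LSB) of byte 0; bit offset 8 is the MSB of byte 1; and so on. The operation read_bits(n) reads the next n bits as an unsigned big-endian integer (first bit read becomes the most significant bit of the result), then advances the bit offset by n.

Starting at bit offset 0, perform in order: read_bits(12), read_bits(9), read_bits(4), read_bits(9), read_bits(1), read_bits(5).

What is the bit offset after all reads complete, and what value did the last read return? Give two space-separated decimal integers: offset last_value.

Answer: 40 20

Derivation:
Read 1: bits[0:12] width=12 -> value=4094 (bin 111111111110); offset now 12 = byte 1 bit 4; 28 bits remain
Read 2: bits[12:21] width=9 -> value=20 (bin 000010100); offset now 21 = byte 2 bit 5; 19 bits remain
Read 3: bits[21:25] width=4 -> value=14 (bin 1110); offset now 25 = byte 3 bit 1; 15 bits remain
Read 4: bits[25:34] width=9 -> value=471 (bin 111010111); offset now 34 = byte 4 bit 2; 6 bits remain
Read 5: bits[34:35] width=1 -> value=0 (bin 0); offset now 35 = byte 4 bit 3; 5 bits remain
Read 6: bits[35:40] width=5 -> value=20 (bin 10100); offset now 40 = byte 5 bit 0; 0 bits remain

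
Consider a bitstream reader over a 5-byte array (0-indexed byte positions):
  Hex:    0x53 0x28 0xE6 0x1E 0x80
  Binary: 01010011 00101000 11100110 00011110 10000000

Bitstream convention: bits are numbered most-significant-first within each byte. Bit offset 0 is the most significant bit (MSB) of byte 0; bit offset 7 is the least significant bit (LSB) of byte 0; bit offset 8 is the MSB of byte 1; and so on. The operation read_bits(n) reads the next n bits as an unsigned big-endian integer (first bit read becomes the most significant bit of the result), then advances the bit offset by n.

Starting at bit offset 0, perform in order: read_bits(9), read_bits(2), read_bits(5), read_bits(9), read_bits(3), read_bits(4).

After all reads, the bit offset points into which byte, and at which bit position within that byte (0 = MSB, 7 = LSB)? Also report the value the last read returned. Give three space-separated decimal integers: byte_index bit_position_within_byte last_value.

Read 1: bits[0:9] width=9 -> value=166 (bin 010100110); offset now 9 = byte 1 bit 1; 31 bits remain
Read 2: bits[9:11] width=2 -> value=1 (bin 01); offset now 11 = byte 1 bit 3; 29 bits remain
Read 3: bits[11:16] width=5 -> value=8 (bin 01000); offset now 16 = byte 2 bit 0; 24 bits remain
Read 4: bits[16:25] width=9 -> value=460 (bin 111001100); offset now 25 = byte 3 bit 1; 15 bits remain
Read 5: bits[25:28] width=3 -> value=1 (bin 001); offset now 28 = byte 3 bit 4; 12 bits remain
Read 6: bits[28:32] width=4 -> value=14 (bin 1110); offset now 32 = byte 4 bit 0; 8 bits remain

Answer: 4 0 14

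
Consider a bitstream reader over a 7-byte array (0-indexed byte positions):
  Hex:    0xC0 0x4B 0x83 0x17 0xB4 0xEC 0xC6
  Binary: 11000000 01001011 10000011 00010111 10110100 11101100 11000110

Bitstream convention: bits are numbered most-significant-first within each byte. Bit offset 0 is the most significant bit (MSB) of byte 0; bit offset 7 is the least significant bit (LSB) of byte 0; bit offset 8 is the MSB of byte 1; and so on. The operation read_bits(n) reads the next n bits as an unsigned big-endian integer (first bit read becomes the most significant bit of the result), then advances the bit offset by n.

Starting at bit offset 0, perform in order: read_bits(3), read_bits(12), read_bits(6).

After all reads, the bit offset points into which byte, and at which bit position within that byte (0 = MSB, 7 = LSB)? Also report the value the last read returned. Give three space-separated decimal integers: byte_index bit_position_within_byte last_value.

Answer: 2 5 48

Derivation:
Read 1: bits[0:3] width=3 -> value=6 (bin 110); offset now 3 = byte 0 bit 3; 53 bits remain
Read 2: bits[3:15] width=12 -> value=37 (bin 000000100101); offset now 15 = byte 1 bit 7; 41 bits remain
Read 3: bits[15:21] width=6 -> value=48 (bin 110000); offset now 21 = byte 2 bit 5; 35 bits remain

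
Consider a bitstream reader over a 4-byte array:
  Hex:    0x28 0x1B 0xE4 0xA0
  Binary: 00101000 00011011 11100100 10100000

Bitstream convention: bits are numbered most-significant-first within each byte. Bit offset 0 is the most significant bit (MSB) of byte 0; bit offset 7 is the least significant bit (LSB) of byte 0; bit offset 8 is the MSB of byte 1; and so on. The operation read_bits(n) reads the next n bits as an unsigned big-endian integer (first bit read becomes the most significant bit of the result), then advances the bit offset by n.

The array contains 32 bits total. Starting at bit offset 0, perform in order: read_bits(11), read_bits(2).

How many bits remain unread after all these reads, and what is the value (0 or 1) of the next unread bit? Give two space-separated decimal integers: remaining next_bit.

Read 1: bits[0:11] width=11 -> value=320 (bin 00101000000); offset now 11 = byte 1 bit 3; 21 bits remain
Read 2: bits[11:13] width=2 -> value=3 (bin 11); offset now 13 = byte 1 bit 5; 19 bits remain

Answer: 19 0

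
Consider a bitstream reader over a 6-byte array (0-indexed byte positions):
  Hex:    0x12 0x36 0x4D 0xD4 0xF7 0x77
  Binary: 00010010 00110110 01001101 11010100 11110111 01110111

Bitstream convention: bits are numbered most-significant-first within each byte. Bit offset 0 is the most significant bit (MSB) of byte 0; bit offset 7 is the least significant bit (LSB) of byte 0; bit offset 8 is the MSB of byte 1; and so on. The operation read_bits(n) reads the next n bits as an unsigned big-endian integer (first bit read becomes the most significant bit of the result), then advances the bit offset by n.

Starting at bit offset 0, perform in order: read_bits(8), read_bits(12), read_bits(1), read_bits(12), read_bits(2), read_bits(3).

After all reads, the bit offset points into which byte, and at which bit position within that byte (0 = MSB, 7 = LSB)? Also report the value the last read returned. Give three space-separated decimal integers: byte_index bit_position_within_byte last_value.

Read 1: bits[0:8] width=8 -> value=18 (bin 00010010); offset now 8 = byte 1 bit 0; 40 bits remain
Read 2: bits[8:20] width=12 -> value=868 (bin 001101100100); offset now 20 = byte 2 bit 4; 28 bits remain
Read 3: bits[20:21] width=1 -> value=1 (bin 1); offset now 21 = byte 2 bit 5; 27 bits remain
Read 4: bits[21:33] width=12 -> value=2985 (bin 101110101001); offset now 33 = byte 4 bit 1; 15 bits remain
Read 5: bits[33:35] width=2 -> value=3 (bin 11); offset now 35 = byte 4 bit 3; 13 bits remain
Read 6: bits[35:38] width=3 -> value=5 (bin 101); offset now 38 = byte 4 bit 6; 10 bits remain

Answer: 4 6 5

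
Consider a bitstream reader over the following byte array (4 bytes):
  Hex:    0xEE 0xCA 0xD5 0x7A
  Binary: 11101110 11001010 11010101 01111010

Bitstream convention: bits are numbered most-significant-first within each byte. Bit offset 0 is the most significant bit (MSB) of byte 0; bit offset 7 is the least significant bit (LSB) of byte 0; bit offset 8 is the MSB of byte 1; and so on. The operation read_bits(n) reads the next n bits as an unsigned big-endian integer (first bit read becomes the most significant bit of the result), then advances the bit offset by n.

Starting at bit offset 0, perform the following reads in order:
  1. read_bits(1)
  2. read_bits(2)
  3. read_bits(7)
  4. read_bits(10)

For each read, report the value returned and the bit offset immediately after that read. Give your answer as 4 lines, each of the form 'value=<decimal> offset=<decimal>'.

Read 1: bits[0:1] width=1 -> value=1 (bin 1); offset now 1 = byte 0 bit 1; 31 bits remain
Read 2: bits[1:3] width=2 -> value=3 (bin 11); offset now 3 = byte 0 bit 3; 29 bits remain
Read 3: bits[3:10] width=7 -> value=59 (bin 0111011); offset now 10 = byte 1 bit 2; 22 bits remain
Read 4: bits[10:20] width=10 -> value=173 (bin 0010101101); offset now 20 = byte 2 bit 4; 12 bits remain

Answer: value=1 offset=1
value=3 offset=3
value=59 offset=10
value=173 offset=20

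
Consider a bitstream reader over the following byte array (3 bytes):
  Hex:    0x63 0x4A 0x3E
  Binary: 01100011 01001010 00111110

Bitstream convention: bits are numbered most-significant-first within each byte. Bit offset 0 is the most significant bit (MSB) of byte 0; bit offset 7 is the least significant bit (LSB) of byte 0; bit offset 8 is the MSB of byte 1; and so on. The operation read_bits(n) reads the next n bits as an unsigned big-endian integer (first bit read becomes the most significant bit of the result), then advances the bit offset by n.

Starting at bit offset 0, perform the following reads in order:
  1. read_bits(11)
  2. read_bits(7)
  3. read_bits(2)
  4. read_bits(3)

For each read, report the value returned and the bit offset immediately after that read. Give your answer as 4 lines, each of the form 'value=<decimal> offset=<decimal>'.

Answer: value=794 offset=11
value=40 offset=18
value=3 offset=20
value=7 offset=23

Derivation:
Read 1: bits[0:11] width=11 -> value=794 (bin 01100011010); offset now 11 = byte 1 bit 3; 13 bits remain
Read 2: bits[11:18] width=7 -> value=40 (bin 0101000); offset now 18 = byte 2 bit 2; 6 bits remain
Read 3: bits[18:20] width=2 -> value=3 (bin 11); offset now 20 = byte 2 bit 4; 4 bits remain
Read 4: bits[20:23] width=3 -> value=7 (bin 111); offset now 23 = byte 2 bit 7; 1 bits remain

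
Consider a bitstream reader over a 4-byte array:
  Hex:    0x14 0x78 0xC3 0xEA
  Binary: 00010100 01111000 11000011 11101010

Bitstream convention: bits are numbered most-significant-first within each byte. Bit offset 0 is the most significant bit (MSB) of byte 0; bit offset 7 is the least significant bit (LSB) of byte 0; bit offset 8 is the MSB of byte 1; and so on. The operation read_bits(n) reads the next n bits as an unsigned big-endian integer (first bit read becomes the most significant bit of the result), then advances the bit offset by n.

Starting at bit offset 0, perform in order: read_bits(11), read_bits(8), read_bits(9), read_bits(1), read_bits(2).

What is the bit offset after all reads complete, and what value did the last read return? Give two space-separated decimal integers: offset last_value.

Read 1: bits[0:11] width=11 -> value=163 (bin 00010100011); offset now 11 = byte 1 bit 3; 21 bits remain
Read 2: bits[11:19] width=8 -> value=198 (bin 11000110); offset now 19 = byte 2 bit 3; 13 bits remain
Read 3: bits[19:28] width=9 -> value=62 (bin 000111110); offset now 28 = byte 3 bit 4; 4 bits remain
Read 4: bits[28:29] width=1 -> value=1 (bin 1); offset now 29 = byte 3 bit 5; 3 bits remain
Read 5: bits[29:31] width=2 -> value=1 (bin 01); offset now 31 = byte 3 bit 7; 1 bits remain

Answer: 31 1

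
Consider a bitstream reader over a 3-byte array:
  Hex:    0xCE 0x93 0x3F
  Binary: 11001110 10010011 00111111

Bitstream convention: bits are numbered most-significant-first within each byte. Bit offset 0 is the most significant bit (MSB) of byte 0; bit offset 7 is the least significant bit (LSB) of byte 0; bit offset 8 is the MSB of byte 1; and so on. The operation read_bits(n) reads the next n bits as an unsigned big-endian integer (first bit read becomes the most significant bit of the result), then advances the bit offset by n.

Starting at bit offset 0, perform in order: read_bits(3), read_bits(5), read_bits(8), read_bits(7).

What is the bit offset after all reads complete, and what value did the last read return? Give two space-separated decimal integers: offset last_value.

Read 1: bits[0:3] width=3 -> value=6 (bin 110); offset now 3 = byte 0 bit 3; 21 bits remain
Read 2: bits[3:8] width=5 -> value=14 (bin 01110); offset now 8 = byte 1 bit 0; 16 bits remain
Read 3: bits[8:16] width=8 -> value=147 (bin 10010011); offset now 16 = byte 2 bit 0; 8 bits remain
Read 4: bits[16:23] width=7 -> value=31 (bin 0011111); offset now 23 = byte 2 bit 7; 1 bits remain

Answer: 23 31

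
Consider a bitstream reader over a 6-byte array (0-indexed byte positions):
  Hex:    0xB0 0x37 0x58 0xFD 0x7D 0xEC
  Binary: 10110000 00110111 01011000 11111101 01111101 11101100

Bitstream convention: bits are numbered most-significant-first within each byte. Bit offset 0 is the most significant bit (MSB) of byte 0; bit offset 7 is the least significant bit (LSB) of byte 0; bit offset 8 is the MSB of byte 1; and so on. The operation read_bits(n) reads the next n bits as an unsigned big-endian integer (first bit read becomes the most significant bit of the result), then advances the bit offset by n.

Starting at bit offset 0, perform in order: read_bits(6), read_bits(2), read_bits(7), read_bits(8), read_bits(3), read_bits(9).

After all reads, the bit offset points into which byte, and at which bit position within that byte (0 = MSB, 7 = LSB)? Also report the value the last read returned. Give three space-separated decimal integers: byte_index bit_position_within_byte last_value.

Answer: 4 3 491

Derivation:
Read 1: bits[0:6] width=6 -> value=44 (bin 101100); offset now 6 = byte 0 bit 6; 42 bits remain
Read 2: bits[6:8] width=2 -> value=0 (bin 00); offset now 8 = byte 1 bit 0; 40 bits remain
Read 3: bits[8:15] width=7 -> value=27 (bin 0011011); offset now 15 = byte 1 bit 7; 33 bits remain
Read 4: bits[15:23] width=8 -> value=172 (bin 10101100); offset now 23 = byte 2 bit 7; 25 bits remain
Read 5: bits[23:26] width=3 -> value=3 (bin 011); offset now 26 = byte 3 bit 2; 22 bits remain
Read 6: bits[26:35] width=9 -> value=491 (bin 111101011); offset now 35 = byte 4 bit 3; 13 bits remain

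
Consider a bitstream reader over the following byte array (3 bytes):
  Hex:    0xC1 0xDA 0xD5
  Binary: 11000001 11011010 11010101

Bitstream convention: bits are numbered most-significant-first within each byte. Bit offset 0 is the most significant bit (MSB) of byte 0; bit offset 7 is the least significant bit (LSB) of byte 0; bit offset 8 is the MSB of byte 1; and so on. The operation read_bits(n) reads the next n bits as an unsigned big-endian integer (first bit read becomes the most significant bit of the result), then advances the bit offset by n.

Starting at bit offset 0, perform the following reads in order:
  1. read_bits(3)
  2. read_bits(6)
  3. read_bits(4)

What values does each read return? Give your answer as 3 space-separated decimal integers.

Answer: 6 3 11

Derivation:
Read 1: bits[0:3] width=3 -> value=6 (bin 110); offset now 3 = byte 0 bit 3; 21 bits remain
Read 2: bits[3:9] width=6 -> value=3 (bin 000011); offset now 9 = byte 1 bit 1; 15 bits remain
Read 3: bits[9:13] width=4 -> value=11 (bin 1011); offset now 13 = byte 1 bit 5; 11 bits remain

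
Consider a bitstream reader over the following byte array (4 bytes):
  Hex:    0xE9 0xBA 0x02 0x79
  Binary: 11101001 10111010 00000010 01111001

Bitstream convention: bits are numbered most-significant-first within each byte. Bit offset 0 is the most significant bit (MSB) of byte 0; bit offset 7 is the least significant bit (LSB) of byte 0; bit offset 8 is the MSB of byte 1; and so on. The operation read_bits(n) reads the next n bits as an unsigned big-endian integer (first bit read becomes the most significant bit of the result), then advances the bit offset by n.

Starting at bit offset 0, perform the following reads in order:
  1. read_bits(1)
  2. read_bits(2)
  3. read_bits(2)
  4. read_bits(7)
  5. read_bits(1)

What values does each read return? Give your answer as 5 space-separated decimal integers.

Read 1: bits[0:1] width=1 -> value=1 (bin 1); offset now 1 = byte 0 bit 1; 31 bits remain
Read 2: bits[1:3] width=2 -> value=3 (bin 11); offset now 3 = byte 0 bit 3; 29 bits remain
Read 3: bits[3:5] width=2 -> value=1 (bin 01); offset now 5 = byte 0 bit 5; 27 bits remain
Read 4: bits[5:12] width=7 -> value=27 (bin 0011011); offset now 12 = byte 1 bit 4; 20 bits remain
Read 5: bits[12:13] width=1 -> value=1 (bin 1); offset now 13 = byte 1 bit 5; 19 bits remain

Answer: 1 3 1 27 1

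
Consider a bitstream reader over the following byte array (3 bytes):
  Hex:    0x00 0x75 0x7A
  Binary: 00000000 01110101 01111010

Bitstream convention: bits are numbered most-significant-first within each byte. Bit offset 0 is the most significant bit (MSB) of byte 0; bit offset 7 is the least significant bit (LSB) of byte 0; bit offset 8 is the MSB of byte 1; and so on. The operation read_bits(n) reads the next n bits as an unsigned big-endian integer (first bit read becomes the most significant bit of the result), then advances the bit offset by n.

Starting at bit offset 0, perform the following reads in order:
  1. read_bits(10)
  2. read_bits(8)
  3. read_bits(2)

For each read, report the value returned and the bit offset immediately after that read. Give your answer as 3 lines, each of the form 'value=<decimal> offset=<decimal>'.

Read 1: bits[0:10] width=10 -> value=1 (bin 0000000001); offset now 10 = byte 1 bit 2; 14 bits remain
Read 2: bits[10:18] width=8 -> value=213 (bin 11010101); offset now 18 = byte 2 bit 2; 6 bits remain
Read 3: bits[18:20] width=2 -> value=3 (bin 11); offset now 20 = byte 2 bit 4; 4 bits remain

Answer: value=1 offset=10
value=213 offset=18
value=3 offset=20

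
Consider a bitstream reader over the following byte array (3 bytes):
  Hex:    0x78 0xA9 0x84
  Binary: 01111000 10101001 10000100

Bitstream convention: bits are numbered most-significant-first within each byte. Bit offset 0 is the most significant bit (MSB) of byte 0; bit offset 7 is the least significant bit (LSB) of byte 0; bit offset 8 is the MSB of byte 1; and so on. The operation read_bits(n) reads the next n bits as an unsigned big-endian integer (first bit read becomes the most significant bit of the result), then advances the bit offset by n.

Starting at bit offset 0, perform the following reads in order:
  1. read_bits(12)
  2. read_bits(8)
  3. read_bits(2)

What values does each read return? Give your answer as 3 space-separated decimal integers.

Answer: 1930 152 1

Derivation:
Read 1: bits[0:12] width=12 -> value=1930 (bin 011110001010); offset now 12 = byte 1 bit 4; 12 bits remain
Read 2: bits[12:20] width=8 -> value=152 (bin 10011000); offset now 20 = byte 2 bit 4; 4 bits remain
Read 3: bits[20:22] width=2 -> value=1 (bin 01); offset now 22 = byte 2 bit 6; 2 bits remain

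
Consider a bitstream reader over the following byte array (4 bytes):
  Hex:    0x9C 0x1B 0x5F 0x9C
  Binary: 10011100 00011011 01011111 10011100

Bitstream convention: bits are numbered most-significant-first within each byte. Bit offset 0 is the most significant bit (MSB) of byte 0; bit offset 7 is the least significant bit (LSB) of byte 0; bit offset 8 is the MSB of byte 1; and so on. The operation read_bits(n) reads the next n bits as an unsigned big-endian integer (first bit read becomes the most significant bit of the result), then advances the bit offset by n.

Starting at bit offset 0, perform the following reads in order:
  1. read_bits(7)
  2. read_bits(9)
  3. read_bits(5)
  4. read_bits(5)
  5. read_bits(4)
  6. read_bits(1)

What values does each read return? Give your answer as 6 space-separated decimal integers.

Answer: 78 27 11 30 7 0

Derivation:
Read 1: bits[0:7] width=7 -> value=78 (bin 1001110); offset now 7 = byte 0 bit 7; 25 bits remain
Read 2: bits[7:16] width=9 -> value=27 (bin 000011011); offset now 16 = byte 2 bit 0; 16 bits remain
Read 3: bits[16:21] width=5 -> value=11 (bin 01011); offset now 21 = byte 2 bit 5; 11 bits remain
Read 4: bits[21:26] width=5 -> value=30 (bin 11110); offset now 26 = byte 3 bit 2; 6 bits remain
Read 5: bits[26:30] width=4 -> value=7 (bin 0111); offset now 30 = byte 3 bit 6; 2 bits remain
Read 6: bits[30:31] width=1 -> value=0 (bin 0); offset now 31 = byte 3 bit 7; 1 bits remain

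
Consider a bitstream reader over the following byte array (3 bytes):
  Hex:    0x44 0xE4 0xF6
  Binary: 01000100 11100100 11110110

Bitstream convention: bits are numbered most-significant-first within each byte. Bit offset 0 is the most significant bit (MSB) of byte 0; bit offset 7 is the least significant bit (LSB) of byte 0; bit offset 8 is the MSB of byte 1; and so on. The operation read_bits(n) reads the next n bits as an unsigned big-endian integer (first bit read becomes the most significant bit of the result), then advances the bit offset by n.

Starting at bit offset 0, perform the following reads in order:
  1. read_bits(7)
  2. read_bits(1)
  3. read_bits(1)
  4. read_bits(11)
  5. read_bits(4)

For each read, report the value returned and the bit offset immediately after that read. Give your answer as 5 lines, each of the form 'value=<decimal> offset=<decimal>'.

Answer: value=34 offset=7
value=0 offset=8
value=1 offset=9
value=1615 offset=20
value=6 offset=24

Derivation:
Read 1: bits[0:7] width=7 -> value=34 (bin 0100010); offset now 7 = byte 0 bit 7; 17 bits remain
Read 2: bits[7:8] width=1 -> value=0 (bin 0); offset now 8 = byte 1 bit 0; 16 bits remain
Read 3: bits[8:9] width=1 -> value=1 (bin 1); offset now 9 = byte 1 bit 1; 15 bits remain
Read 4: bits[9:20] width=11 -> value=1615 (bin 11001001111); offset now 20 = byte 2 bit 4; 4 bits remain
Read 5: bits[20:24] width=4 -> value=6 (bin 0110); offset now 24 = byte 3 bit 0; 0 bits remain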